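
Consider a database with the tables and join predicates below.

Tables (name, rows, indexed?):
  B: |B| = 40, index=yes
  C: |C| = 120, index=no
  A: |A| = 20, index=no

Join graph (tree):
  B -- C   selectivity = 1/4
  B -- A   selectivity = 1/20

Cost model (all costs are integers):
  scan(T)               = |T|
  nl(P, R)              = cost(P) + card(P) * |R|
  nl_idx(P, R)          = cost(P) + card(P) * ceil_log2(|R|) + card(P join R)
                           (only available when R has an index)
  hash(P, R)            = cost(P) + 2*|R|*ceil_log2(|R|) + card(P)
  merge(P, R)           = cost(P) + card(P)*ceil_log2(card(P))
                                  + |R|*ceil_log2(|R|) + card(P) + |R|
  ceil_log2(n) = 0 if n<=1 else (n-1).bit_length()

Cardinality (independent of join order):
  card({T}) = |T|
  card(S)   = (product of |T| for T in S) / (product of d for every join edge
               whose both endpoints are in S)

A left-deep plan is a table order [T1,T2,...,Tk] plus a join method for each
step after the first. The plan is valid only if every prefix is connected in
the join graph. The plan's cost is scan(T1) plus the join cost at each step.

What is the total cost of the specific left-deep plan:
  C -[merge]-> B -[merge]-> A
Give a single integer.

15880

step 1: scan C: cost=120, card=120
step 2: join B via merge
    card(P join B) = 120*40/(4) = 1200
    cost = 120 + 120*7 + 40*6 + 120 + 40 = 1360
step 3: join A via merge
    card(P join A) = 1200*20/(20) = 1200
    cost = 1360 + 1200*11 + 20*5 + 1200 + 20 = 15880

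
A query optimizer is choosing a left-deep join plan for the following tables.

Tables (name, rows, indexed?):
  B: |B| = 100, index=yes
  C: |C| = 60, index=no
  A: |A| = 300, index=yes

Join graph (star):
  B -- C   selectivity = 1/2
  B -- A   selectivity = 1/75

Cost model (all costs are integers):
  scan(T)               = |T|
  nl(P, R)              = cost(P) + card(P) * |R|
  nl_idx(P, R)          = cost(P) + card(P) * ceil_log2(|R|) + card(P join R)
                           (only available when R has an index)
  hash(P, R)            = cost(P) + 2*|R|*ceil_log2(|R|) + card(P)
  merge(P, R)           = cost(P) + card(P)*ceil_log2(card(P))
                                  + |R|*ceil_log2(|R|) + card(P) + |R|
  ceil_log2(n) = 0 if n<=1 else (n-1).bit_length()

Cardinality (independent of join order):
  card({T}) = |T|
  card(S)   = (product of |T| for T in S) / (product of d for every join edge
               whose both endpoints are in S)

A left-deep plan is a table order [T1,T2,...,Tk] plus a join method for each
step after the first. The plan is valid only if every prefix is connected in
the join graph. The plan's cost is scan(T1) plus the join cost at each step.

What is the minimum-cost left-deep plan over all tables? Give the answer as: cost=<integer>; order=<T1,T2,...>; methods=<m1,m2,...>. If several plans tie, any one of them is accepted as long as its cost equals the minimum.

Selinger DP (subsets sized 1..n):
  {B}: scan cost=100, card=100
  {C}: scan cost=60, card=60
  {A}: scan cost=300, card=300
  {BC}: card=3000; try (C,hash)→920, (B,merge)→1280, (C,merge)→1320, (B,hash)→1520, (B,nl_idx)→3480, (B,nl)→6060 …(+1); best=920 via (C,hash)
  {AB}: card=400; try (A,nl_idx)→1400, (B,hash)→2000, (B,nl_idx)→2800, (A,merge)→3900, (B,merge)→4100, (A,hash)→5600 …(+2); best=1400 via (A,nl_idx)
  {ABC}: card=12000; try (C,hash)→2520, (C,merge)→5820, (A,hash)→9320, (C,nl)→25400, (A,nl_idx)→39920, (A,merge)→42920 …(+1); best=2520 via (C,hash)

cost=2520; order=B,A,C; methods=nl_idx,hash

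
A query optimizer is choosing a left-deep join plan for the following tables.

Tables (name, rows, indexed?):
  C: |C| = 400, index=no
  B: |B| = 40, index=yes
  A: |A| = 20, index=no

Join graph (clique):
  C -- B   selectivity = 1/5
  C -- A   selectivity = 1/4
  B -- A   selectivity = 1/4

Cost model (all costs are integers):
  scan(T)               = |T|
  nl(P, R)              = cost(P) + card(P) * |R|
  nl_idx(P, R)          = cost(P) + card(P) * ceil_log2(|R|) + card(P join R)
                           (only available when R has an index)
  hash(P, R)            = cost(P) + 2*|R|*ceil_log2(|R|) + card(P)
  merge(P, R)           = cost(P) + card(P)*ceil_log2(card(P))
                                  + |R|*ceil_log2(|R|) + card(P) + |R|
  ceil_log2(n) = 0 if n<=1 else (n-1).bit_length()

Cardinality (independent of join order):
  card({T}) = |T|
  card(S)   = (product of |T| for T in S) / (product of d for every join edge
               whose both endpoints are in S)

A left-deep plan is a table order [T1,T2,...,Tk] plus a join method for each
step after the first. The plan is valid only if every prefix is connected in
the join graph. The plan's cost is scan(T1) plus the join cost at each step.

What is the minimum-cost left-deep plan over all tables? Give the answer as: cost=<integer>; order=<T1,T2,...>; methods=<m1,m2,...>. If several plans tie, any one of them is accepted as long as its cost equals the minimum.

cost=3480; order=C,A,B; methods=hash,hash

Selinger DP (subsets sized 1..n):
  {C}: scan cost=400, card=400
  {B}: scan cost=40, card=40
  {A}: scan cost=20, card=20
  {BC}: card=3200; try (B,hash)→1280, (C,merge)→4320, (B,merge)→4680, (B,nl_idx)→6000, (C,hash)→7280, (C,nl)→16040 …(+1); best=1280 via (B,hash)
  {AC}: card=2000; try (A,hash)→1000, (C,merge)→4140, (A,merge)→4520, (C,hash)→7240, (C,nl)→8020, (A,nl)→8400; best=1000 via (A,hash)
  {AB}: card=200; try (A,hash)→280, (B,nl_idx)→340, (B,merge)→420, (A,merge)→440, (B,hash)→520, (B,nl)→820 …(+1); best=280 via (A,hash)
  {ABC}: card=4000; try (B,hash)→3480, (A,hash)→4680, (C,merge)→6080, (C,hash)→7680, (B,nl_idx)→17000, (B,merge)→25280 …(+4); best=3480 via (B,hash)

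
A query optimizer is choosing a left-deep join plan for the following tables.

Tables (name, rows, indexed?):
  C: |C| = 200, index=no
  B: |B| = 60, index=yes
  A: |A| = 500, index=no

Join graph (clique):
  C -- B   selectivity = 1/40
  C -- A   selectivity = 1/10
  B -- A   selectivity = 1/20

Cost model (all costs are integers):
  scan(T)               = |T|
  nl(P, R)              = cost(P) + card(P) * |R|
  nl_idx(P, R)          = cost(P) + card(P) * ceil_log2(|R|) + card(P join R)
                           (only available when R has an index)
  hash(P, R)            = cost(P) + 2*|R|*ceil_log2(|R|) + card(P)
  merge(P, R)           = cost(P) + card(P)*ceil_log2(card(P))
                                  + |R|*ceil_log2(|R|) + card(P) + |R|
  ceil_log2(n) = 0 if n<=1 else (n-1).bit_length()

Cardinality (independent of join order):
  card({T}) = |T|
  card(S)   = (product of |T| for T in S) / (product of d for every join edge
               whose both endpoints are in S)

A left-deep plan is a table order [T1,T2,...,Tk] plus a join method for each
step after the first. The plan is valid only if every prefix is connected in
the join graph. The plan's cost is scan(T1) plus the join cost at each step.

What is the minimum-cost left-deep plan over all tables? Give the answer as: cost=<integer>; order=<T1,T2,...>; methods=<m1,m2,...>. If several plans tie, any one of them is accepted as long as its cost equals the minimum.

cost=6420; order=A,B,C; methods=hash,hash

Selinger DP (subsets sized 1..n):
  {C}: scan cost=200, card=200
  {B}: scan cost=60, card=60
  {A}: scan cost=500, card=500
  {BC}: card=300; try (B,hash)→1120, (B,nl_idx)→1700, (C,merge)→2280, (B,merge)→2420, (C,hash)→3320, (C,nl)→12060 …(+1); best=1120 via (B,hash)
  {AC}: card=10000; try (C,hash)→4200, (A,merge)→7000, (C,merge)→7300, (A,hash)→9400, (A,nl)→100200, (C,nl)→100500; best=4200 via (C,hash)
  {AB}: card=1500; try (B,hash)→1720, (B,nl_idx)→5000, (A,merge)→5480, (B,merge)→5920, (A,hash)→9120, (A,nl)→30060 …(+1); best=1720 via (B,hash)
  {ABC}: card=750; try (C,hash)→6420, (A,merge)→9120, (A,hash)→10420, (B,hash)→14920, (C,merge)→21520, (B,nl_idx)→64950 …(+4); best=6420 via (C,hash)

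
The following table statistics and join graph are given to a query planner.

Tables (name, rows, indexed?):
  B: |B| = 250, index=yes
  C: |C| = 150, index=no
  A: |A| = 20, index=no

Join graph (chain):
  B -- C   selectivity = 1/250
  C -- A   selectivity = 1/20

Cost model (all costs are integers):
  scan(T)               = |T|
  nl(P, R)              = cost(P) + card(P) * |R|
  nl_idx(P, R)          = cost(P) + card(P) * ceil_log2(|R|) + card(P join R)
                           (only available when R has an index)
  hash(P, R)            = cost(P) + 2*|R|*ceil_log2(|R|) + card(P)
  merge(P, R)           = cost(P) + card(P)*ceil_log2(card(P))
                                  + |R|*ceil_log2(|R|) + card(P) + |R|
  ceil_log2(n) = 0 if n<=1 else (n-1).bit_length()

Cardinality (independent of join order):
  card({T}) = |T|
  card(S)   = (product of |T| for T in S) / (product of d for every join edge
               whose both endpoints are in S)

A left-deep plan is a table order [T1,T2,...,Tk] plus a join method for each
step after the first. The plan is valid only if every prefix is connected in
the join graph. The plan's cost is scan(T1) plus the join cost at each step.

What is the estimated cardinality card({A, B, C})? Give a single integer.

Tables in S: A(20), B(250), C(150)
Edges inside S: B-C(d=250), C-A(d=20)
numerator = 20 * 250 * 150 = 750000
denominator = 250 * 20 = 5000
card(S) = 750000 / 5000 = 150

150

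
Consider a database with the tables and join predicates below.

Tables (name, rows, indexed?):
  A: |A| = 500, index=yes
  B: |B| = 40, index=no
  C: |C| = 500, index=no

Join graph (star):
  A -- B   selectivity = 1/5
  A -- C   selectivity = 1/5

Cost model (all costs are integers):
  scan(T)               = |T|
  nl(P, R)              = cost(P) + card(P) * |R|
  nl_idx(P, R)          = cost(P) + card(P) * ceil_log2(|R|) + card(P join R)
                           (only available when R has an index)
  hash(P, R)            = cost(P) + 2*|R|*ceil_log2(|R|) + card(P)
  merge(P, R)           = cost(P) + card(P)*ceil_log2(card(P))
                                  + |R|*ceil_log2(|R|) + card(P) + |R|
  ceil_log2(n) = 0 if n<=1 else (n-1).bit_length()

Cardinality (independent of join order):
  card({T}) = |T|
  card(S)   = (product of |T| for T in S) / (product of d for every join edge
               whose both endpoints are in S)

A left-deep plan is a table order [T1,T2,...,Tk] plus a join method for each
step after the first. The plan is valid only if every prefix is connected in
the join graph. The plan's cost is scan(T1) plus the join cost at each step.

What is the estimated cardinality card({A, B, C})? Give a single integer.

400000

Tables in S: A(500), B(40), C(500)
Edges inside S: A-B(d=5), A-C(d=5)
numerator = 500 * 40 * 500 = 10000000
denominator = 5 * 5 = 25
card(S) = 10000000 / 25 = 400000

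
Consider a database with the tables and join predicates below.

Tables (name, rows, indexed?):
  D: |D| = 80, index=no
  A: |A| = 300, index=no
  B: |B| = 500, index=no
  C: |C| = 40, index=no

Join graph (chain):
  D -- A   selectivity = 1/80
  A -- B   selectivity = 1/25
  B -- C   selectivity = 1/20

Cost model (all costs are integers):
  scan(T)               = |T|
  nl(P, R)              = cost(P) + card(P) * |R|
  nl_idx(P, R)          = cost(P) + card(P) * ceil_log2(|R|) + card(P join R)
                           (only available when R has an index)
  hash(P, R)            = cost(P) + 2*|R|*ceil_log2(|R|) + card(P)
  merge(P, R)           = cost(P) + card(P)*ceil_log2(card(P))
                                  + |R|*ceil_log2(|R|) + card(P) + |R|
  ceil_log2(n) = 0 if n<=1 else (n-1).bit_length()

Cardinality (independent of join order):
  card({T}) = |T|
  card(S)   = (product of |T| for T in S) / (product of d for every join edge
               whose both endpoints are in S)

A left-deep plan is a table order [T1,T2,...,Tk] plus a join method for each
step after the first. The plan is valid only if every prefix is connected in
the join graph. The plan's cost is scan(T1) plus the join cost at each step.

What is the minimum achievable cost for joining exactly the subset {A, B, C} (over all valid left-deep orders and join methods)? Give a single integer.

7880

Selinger DP over subsets of {A,B,C}:
  {A}: scan cost=300, card=300
  {B}: scan cost=500, card=500
  {C}: scan cost=40, card=40
  {AB}: card=6000; try (A,hash)→6400, (B,merge)→8300, (A,merge)→8500, (B,hash)→9600, (B,nl)→150300, (A,nl)→150500; best=6400 via (A,hash)
  {BC}: card=1000; try (C,hash)→1480, (B,merge)→5320, (C,merge)→5780, (B,hash)→9080, (B,nl)→20040, (C,nl)→20500; best=1480 via (C,hash)
  {ABC}: card=12000; try (A,hash)→7880, (C,hash)→12880, (A,merge)→15480, (C,merge)→90680, (C,nl)→246400, (A,nl)→301480; best=7880 via (A,hash)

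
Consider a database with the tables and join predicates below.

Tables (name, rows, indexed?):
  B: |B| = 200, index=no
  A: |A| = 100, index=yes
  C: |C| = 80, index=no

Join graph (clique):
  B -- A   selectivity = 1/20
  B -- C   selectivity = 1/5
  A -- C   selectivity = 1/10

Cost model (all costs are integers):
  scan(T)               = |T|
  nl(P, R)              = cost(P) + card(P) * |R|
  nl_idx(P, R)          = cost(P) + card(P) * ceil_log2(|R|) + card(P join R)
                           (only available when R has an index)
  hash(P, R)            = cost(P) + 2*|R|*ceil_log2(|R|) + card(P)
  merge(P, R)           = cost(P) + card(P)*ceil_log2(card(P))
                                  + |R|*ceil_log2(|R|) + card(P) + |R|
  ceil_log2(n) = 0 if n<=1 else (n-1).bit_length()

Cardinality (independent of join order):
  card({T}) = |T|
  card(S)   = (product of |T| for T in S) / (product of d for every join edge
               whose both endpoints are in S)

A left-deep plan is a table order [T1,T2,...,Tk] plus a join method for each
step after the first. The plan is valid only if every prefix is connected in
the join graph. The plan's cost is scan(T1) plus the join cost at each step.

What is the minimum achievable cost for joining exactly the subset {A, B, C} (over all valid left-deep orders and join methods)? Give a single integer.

3920

Selinger DP over subsets of {A,B,C}:
  {B}: scan cost=200, card=200
  {A}: scan cost=100, card=100
  {C}: scan cost=80, card=80
  {AB}: card=1000; try (A,hash)→1800, (A,nl_idx)→2600, (B,merge)→2700, (A,merge)→2800, (B,hash)→3400, (B,nl)→20100 …(+1); best=1800 via (A,hash)
  {BC}: card=3200; try (C,hash)→1520, (B,merge)→2520, (C,merge)→2640, (B,hash)→3360, (B,nl)→16080, (C,nl)→16200; best=1520 via (C,hash)
  {AC}: card=800; try (C,hash)→1320, (A,nl_idx)→1440, (A,merge)→1520, (C,merge)→1540, (A,hash)→1560, (A,nl)→8080 …(+1); best=1320 via (C,hash)
  {ABC}: card=1600; try (C,hash)→3920, (B,hash)→5320, (A,hash)→6120, (B,merge)→11920, (C,merge)→13440, (A,nl_idx)→25520 …(+4); best=3920 via (C,hash)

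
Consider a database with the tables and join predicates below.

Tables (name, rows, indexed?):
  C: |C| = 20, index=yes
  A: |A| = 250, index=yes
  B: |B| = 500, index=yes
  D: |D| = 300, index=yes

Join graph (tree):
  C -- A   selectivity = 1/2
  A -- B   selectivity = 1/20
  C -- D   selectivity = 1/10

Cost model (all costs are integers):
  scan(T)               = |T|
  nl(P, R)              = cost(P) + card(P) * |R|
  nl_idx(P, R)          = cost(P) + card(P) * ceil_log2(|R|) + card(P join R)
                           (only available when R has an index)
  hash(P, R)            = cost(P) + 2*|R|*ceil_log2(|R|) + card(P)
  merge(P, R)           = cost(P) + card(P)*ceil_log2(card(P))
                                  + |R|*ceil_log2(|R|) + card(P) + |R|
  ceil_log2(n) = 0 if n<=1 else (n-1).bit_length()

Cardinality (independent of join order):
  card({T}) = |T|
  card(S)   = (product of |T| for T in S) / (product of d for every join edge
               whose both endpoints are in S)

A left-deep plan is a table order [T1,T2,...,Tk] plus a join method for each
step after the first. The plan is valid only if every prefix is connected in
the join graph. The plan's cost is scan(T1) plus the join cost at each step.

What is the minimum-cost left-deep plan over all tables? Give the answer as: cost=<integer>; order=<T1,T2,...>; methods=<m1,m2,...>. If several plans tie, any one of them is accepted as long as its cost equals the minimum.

cost=79350; order=B,A,C,D; methods=hash,hash,hash

Selinger DP (subsets sized 1..n):
  {C}: scan cost=20, card=20
  {A}: scan cost=250, card=250
  {B}: scan cost=500, card=500
  {D}: scan cost=300, card=300
  {AC}: card=2500; try (C,hash)→700, (A,merge)→2390, (C,merge)→2620, (A,nl_idx)→2680, (C,nl_idx)→4000, (A,hash)→4040 …(+2); best=700 via (C,hash)
  {CD}: card=600; try (D,nl_idx)→800, (C,hash)→800, (C,nl_idx)→2400, (D,merge)→3140, (C,merge)→3420, (D,hash)→5440 …(+2); best=800 via (D,nl_idx)
  {AB}: card=6250; try (A,hash)→5000, (B,merge)→7500, (A,merge)→7750, (B,nl_idx)→8750, (B,hash)→9500, (A,nl_idx)→10750 …(+2); best=5000 via (A,hash)
  {ABC}: card=62500; try (C,hash)→11450, (B,hash)→12200, (B,merge)→38200, (B,nl_idx)→85700, (C,merge)→92620, (C,nl_idx)→98750 …(+2); best=11450 via (C,hash)
  {ACD}: card=75000; try (A,hash)→5400, (D,hash)→8600, (A,merge)→9650, (D,merge)→36200, (A,nl_idx)→80600, (D,nl_idx)→98200 …(+2); best=5400 via (A,hash)
  {ABCD}: card=1875000; try (D,hash)→79350, (B,hash)→89400, (D,merge)→1076950, (B,merge)→1360400, (D,nl_idx)→2448950, (B,nl_idx)→2555400 …(+2); best=79350 via (D,hash)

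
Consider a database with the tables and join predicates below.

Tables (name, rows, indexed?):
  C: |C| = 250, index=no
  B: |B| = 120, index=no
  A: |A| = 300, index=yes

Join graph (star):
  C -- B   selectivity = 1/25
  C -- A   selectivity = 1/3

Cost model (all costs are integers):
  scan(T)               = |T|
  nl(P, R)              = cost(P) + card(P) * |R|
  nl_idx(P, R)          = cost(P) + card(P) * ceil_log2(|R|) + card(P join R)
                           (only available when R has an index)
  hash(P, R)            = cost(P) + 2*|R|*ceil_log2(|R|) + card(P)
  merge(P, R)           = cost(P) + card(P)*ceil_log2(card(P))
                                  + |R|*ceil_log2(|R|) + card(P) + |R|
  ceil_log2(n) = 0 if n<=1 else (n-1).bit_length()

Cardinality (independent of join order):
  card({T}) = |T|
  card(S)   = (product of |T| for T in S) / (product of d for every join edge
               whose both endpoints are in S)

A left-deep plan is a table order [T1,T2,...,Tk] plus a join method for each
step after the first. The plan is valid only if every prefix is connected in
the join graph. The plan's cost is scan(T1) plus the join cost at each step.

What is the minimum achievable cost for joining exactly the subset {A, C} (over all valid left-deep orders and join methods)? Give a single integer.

Selinger DP over subsets of {A,C}:
  {C}: scan cost=250, card=250
  {A}: scan cost=300, card=300
  {AC}: card=25000; try (C,hash)→4600, (A,merge)→5500, (C,merge)→5550, (A,hash)→5900, (A,nl_idx)→27500, (A,nl)→75250 …(+1); best=4600 via (C,hash)

4600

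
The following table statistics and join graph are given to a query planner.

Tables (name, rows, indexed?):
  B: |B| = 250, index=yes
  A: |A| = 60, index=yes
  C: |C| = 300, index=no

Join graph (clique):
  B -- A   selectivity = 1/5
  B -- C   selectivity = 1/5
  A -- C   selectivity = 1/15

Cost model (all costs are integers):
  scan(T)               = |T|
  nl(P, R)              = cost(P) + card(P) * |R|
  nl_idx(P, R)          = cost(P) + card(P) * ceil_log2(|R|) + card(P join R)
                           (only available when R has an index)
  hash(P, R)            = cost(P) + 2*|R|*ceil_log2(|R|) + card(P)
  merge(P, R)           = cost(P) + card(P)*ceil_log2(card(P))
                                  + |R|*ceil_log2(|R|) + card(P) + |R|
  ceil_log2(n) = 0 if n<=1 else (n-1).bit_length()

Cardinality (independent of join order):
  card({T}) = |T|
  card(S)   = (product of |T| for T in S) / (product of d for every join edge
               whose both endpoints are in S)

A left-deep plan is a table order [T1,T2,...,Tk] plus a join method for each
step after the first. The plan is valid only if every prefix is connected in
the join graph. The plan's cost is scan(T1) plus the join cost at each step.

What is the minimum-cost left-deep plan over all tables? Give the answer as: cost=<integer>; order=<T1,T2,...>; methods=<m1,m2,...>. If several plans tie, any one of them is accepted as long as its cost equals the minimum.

Selinger DP (subsets sized 1..n):
  {B}: scan cost=250, card=250
  {A}: scan cost=60, card=60
  {C}: scan cost=300, card=300
  {AB}: card=3000; try (A,hash)→1220, (B,merge)→2730, (A,merge)→2920, (B,nl_idx)→3540, (B,hash)→4120, (A,nl_idx)→4750 …(+2); best=1220 via (A,hash)
  {BC}: card=15000; try (B,hash)→4600, (C,merge)→5500, (B,merge)→5550, (C,hash)→5900, (B,nl_idx)→17700, (C,nl)→75250 …(+1); best=4600 via (B,hash)
  {AC}: card=1200; try (A,hash)→1320, (A,nl_idx)→3300, (C,merge)→3480, (A,merge)→3720, (C,hash)→5520, (C,nl)→18060 …(+1); best=1320 via (A,hash)
  {ABC}: card=12000; try (B,hash)→6520, (C,hash)→9620, (B,merge)→17970, (A,hash)→20320, (B,nl_idx)→22920, (C,merge)→43220 …(+5); best=6520 via (B,hash)

cost=6520; order=C,A,B; methods=hash,hash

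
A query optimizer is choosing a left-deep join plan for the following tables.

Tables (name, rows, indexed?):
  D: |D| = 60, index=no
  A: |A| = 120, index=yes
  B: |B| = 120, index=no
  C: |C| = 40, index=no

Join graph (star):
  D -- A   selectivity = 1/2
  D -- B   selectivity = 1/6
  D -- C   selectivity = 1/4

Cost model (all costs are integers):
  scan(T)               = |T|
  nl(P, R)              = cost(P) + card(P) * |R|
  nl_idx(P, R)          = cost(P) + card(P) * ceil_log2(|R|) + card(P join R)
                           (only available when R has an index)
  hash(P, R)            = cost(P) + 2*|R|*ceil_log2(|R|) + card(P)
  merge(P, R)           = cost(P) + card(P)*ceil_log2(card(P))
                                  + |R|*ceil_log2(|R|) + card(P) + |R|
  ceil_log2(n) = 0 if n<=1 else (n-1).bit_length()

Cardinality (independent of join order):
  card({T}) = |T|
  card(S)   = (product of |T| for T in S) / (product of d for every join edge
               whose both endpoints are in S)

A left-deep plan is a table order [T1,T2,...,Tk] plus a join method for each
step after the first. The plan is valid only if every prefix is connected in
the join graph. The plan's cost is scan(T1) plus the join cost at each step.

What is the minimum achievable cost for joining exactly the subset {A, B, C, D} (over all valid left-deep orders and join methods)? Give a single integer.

16320

Selinger DP over subsets of {A,B,C,D}:
  {D}: scan cost=60, card=60
  {A}: scan cost=120, card=120
  {B}: scan cost=120, card=120
  {C}: scan cost=40, card=40
  {AD}: card=3600; try (D,hash)→960, (A,merge)→1440, (D,merge)→1500, (A,hash)→1800, (A,nl_idx)→4080, (A,nl)→7260 …(+1); best=960 via (D,hash)
  {BD}: card=1200; try (D,hash)→960, (B,merge)→1440, (D,merge)→1500, (B,hash)→1800, (B,nl)→7260, (D,nl)→7320; best=960 via (D,hash)
  {CD}: card=600; try (C,hash)→600, (D,merge)→740, (C,merge)→760, (D,hash)→800, (D,nl)→2440, (C,nl)→2460; best=600 via (C,hash)
  {ABD}: card=72000; try (A,hash)→3840, (B,hash)→6240, (A,merge)→16320, (B,merge)→48720, (A,nl_idx)→81360, (A,nl)→144960 …(+1); best=3840 via (A,hash)
  {ACD}: card=36000; try (A,hash)→2880, (C,hash)→5040, (A,merge)→8160, (A,nl_idx)→40800, (C,merge)→48040, (A,nl)→72600 …(+1); best=2880 via (A,hash)
  {BCD}: card=12000; try (C,hash)→2640, (B,hash)→2880, (B,merge)→8160, (C,merge)→15640, (C,nl)→48960, (B,nl)→72600; best=2640 via (C,hash)
  {ABCD}: card=720000; try (A,hash)→16320, (B,hash)→40560, (C,hash)→76320, (A,merge)→183600, (B,merge)→615840, (A,nl_idx)→806640 …(+4); best=16320 via (A,hash)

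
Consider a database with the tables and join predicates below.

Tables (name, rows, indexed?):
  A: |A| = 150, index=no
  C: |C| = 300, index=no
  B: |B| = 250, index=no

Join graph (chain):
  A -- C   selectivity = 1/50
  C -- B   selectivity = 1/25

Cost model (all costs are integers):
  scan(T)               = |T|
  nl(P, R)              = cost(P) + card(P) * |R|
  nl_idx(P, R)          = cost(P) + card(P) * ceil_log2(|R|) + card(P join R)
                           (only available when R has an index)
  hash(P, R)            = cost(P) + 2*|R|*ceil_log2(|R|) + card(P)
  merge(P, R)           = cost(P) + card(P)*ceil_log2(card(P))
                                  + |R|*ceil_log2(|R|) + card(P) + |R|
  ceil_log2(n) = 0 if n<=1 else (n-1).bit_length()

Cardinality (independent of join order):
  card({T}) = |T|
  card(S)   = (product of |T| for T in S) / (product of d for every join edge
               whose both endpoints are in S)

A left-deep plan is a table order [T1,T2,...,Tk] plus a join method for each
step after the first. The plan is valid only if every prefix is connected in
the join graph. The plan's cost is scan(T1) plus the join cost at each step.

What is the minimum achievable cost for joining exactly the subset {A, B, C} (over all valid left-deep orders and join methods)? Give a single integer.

Selinger DP over subsets of {A,B,C}:
  {A}: scan cost=150, card=150
  {C}: scan cost=300, card=300
  {B}: scan cost=250, card=250
  {AC}: card=900; try (A,hash)→3000, (C,merge)→4500, (A,merge)→4650, (C,hash)→5700, (C,nl)→45150, (A,nl)→45300; best=3000 via (A,hash)
  {BC}: card=3000; try (B,hash)→4600, (C,merge)→5500, (B,merge)→5550, (C,hash)→5900, (C,nl)→75250, (B,nl)→75300; best=4600 via (B,hash)
  {ABC}: card=9000; try (B,hash)→7900, (A,hash)→10000, (B,merge)→15150, (A,merge)→44950, (B,nl)→228000, (A,nl)→454600; best=7900 via (B,hash)

7900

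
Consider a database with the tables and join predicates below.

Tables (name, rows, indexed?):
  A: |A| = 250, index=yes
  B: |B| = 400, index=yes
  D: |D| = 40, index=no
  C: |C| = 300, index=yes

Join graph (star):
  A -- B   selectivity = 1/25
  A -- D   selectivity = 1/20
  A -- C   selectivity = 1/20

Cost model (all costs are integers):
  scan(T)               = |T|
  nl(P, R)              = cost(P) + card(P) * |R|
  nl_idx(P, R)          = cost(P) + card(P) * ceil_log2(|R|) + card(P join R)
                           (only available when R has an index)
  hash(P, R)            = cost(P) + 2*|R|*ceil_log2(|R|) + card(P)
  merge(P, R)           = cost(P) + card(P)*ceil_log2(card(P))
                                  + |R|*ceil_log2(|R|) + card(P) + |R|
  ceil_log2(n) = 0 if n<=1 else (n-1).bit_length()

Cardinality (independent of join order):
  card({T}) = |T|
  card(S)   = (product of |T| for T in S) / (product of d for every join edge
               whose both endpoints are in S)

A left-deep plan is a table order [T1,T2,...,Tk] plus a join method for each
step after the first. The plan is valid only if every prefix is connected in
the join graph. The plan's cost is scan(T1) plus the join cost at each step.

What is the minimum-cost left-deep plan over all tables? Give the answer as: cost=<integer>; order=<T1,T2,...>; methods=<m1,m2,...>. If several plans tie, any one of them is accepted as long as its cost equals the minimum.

cost=21460; order=D,A,C,B; methods=nl_idx,hash,hash

Selinger DP (subsets sized 1..n):
  {A}: scan cost=250, card=250
  {B}: scan cost=400, card=400
  {D}: scan cost=40, card=40
  {C}: scan cost=300, card=300
  {AB}: card=4000; try (A,hash)→4800, (B,merge)→6500, (B,nl_idx)→6500, (A,merge)→6650, (A,nl_idx)→7600, (B,hash)→7700 …(+2); best=4800 via (A,hash)
  {AD}: card=500; try (A,nl_idx)→860, (D,hash)→980, (A,merge)→2570, (D,merge)→2780, (A,hash)→4080, (A,nl)→10040 …(+1); best=860 via (A,nl_idx)
  {AC}: card=3750; try (A,hash)→4600, (C,merge)→5500, (A,merge)→5550, (C,hash)→5900, (C,nl_idx)→6250, (A,nl_idx)→6450 …(+2); best=4600 via (A,hash)
  {ABD}: card=8000; try (B,hash)→8560, (D,hash)→9280, (B,merge)→9860, (B,nl_idx)→13360, (D,merge)→57080, (D,nl)→164800 …(+1); best=8560 via (B,hash)
  {ABC}: card=60000; try (C,hash)→14200, (B,hash)→15550, (B,merge)→57350, (C,merge)→59800, (B,nl_idx)→98350, (C,nl_idx)→100800 …(+2); best=14200 via (C,hash)
  {ACD}: card=7500; try (C,hash)→6760, (D,hash)→8830, (C,merge)→8860, (C,nl_idx)→12860, (D,merge)→53630, (C,nl)→150860 …(+1); best=6760 via (C,hash)
  {ABCD}: card=120000; try (B,hash)→21460, (C,hash)→21960, (D,hash)→74680, (B,merge)→115760, (C,merge)→123560, (B,nl_idx)→194260 …(+5); best=21460 via (B,hash)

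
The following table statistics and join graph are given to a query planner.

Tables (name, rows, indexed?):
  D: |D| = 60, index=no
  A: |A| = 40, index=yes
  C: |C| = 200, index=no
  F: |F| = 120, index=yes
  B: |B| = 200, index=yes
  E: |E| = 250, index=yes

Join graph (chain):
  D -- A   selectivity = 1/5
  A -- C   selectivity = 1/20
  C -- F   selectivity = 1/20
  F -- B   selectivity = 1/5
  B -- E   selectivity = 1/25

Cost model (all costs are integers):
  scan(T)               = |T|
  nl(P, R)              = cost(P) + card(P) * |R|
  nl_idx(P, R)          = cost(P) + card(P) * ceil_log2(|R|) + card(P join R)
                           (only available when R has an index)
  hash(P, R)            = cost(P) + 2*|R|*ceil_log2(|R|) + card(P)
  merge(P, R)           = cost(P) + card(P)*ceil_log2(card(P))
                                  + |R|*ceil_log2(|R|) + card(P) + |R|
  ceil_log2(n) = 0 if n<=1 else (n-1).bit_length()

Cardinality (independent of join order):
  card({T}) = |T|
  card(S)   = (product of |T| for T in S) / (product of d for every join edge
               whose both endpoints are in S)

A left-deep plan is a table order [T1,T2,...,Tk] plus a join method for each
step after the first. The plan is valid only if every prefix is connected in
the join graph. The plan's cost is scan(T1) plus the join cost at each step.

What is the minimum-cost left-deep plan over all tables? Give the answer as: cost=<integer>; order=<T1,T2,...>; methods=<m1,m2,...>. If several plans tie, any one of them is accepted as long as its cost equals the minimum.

Selinger DP (subsets sized 1..n):
  {D}: scan cost=60, card=60
  {A}: scan cost=40, card=40
  {C}: scan cost=200, card=200
  {F}: scan cost=120, card=120
  {B}: scan cost=200, card=200
  {E}: scan cost=250, card=250
  {AD}: card=480; try (A,hash)→600, (D,merge)→740, (A,merge)→760, (D,hash)→800, (A,nl_idx)→900, (D,nl)→2440 …(+1); best=600 via (A,hash)
  {AC}: card=400; try (A,hash)→880, (A,nl_idx)→1800, (C,merge)→2120, (A,merge)→2280, (C,hash)→3280, (C,nl)→8040 …(+1); best=880 via (A,hash)
  {CF}: card=1200; try (F,hash)→2080, (F,nl_idx)→2800, (C,merge)→2880, (F,merge)→2960, (C,hash)→3440, (C,nl)→24120 …(+1); best=2080 via (F,hash)
  {BF}: card=4800; try (F,hash)→2080, (B,merge)→2880, (F,merge)→2960, (B,hash)→3440, (B,nl_idx)→5880, (F,nl_idx)→6400 …(+2); best=2080 via (F,hash)
  {BE}: card=2000; try (B,hash)→3700, (E,nl_idx)→3800, (E,merge)→4250, (B,nl_idx)→4250, (B,merge)→4300, (E,hash)→4400 …(+2); best=3700 via (B,hash)
  {ACD}: card=4800; try (D,hash)→2000, (C,hash)→4280, (D,merge)→5300, (C,merge)→7200, (D,nl)→24880, (C,nl)→96600; best=2000 via (D,hash)
  {ACF}: card=2400; try (F,hash)→2960, (A,hash)→3760, (F,merge)→5840, (F,nl_idx)→6080, (A,nl_idx)→11680, (A,merge)→16760 …(+2); best=2960 via (F,hash)
  {BCF}: card=48000; try (B,hash)→6480, (C,hash)→10080, (B,merge)→18280, (B,nl_idx)→59680, (C,merge)→71080, (B,nl)→242080 …(+1); best=6480 via (B,hash)
  {BEF}: card=48000; try (F,hash)→7380, (E,hash)→10880, (F,merge)→28660, (F,nl_idx)→65700, (E,merge)→71530, (E,nl_idx)→88480 …(+2); best=7380 via (F,hash)
  {ACDF}: card=28800; try (D,hash)→6080, (F,hash)→8480, (D,merge)→34580, (F,nl_idx)→64400, (F,merge)→70160, (D,nl)→146960 …(+1); best=6080 via (D,hash)
  {ABCF}: card=96000; try (B,hash)→8560, (B,merge)→35960, (A,hash)→54960, (B,nl_idx)→118160, (A,nl_idx)→390480, (B,nl)→482960 …(+2); best=8560 via (B,hash)
  {BCEF}: card=480000; try (E,hash)→58480, (C,hash)→58580, (E,merge)→824730, (C,merge)→825180, (E,nl_idx)→870480, (C,nl)→9607380 …(+1); best=58480 via (E,hash)
  {ABCDF}: card=1152000; try (B,hash)→38080, (D,hash)→105280, (B,merge)→468680, (B,nl_idx)→1388480, (D,merge)→1736980, (B,nl)→5766080 …(+1); best=38080 via (B,hash)
  {ABCEF}: card=960000; try (E,hash)→108560, (A,hash)→538960, (E,nl_idx)→1736560, (E,merge)→1738810, (A,nl_idx)→3898480, (A,merge)→9658760 …(+2); best=108560 via (E,hash)
  {ABCDEF}: card=11520000; try (D,hash)→1069280, (E,hash)→1194080, (D,merge)→20268980, (E,nl_idx)→20774080, (E,merge)→25384330, (D,nl)→57708560 …(+1); best=1069280 via (D,hash)

cost=1069280; order=C,A,F,B,E,D; methods=hash,hash,hash,hash,hash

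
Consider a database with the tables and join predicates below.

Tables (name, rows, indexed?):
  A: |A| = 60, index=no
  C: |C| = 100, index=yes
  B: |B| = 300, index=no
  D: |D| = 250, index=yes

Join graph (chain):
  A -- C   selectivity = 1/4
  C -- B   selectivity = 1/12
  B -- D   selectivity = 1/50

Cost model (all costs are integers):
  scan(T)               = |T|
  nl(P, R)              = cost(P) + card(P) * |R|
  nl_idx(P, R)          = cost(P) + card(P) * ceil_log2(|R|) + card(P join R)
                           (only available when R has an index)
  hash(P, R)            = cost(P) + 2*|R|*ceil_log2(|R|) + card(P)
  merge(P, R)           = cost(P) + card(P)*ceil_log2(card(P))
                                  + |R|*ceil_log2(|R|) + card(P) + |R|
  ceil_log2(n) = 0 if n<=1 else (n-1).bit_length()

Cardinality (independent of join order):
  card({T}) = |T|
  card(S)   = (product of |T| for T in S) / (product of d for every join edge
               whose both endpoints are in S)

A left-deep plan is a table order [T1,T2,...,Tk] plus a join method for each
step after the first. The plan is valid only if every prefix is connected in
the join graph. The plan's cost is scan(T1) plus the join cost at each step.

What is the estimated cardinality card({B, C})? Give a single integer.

Tables in S: B(300), C(100)
Edges inside S: C-B(d=12)
numerator = 300 * 100 = 30000
denominator = 12 = 12
card(S) = 30000 / 12 = 2500

2500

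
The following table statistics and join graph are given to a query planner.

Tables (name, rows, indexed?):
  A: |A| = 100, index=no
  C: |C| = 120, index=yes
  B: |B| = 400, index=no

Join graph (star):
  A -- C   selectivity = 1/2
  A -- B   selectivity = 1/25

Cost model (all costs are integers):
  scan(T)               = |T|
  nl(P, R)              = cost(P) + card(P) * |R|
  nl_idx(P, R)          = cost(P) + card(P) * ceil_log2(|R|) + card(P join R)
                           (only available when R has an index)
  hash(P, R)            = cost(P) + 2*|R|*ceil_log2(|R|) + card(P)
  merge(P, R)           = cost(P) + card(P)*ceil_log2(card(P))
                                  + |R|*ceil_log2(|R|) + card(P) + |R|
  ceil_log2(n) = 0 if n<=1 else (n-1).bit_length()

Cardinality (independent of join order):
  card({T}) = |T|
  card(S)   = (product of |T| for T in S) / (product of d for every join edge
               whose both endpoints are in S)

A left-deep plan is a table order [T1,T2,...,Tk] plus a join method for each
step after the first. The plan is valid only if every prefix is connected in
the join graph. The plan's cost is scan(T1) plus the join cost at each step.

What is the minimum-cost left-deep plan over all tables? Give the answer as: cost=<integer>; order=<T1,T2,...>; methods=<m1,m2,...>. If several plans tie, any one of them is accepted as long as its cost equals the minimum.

Selinger DP (subsets sized 1..n):
  {A}: scan cost=100, card=100
  {C}: scan cost=120, card=120
  {B}: scan cost=400, card=400
  {AC}: card=6000; try (A,hash)→1640, (C,merge)→1860, (C,hash)→1880, (A,merge)→1880, (C,nl_idx)→6800, (C,nl)→12100 …(+1); best=1640 via (A,hash)
  {AB}: card=1600; try (A,hash)→2200, (B,merge)→4900, (A,merge)→5200, (B,hash)→7400, (B,nl)→40100, (A,nl)→40400; best=2200 via (A,hash)
  {ABC}: card=96000; try (C,hash)→5480, (B,hash)→14840, (C,merge)→22360, (B,merge)→89640, (C,nl_idx)→109400, (C,nl)→194200 …(+1); best=5480 via (C,hash)

cost=5480; order=B,A,C; methods=hash,hash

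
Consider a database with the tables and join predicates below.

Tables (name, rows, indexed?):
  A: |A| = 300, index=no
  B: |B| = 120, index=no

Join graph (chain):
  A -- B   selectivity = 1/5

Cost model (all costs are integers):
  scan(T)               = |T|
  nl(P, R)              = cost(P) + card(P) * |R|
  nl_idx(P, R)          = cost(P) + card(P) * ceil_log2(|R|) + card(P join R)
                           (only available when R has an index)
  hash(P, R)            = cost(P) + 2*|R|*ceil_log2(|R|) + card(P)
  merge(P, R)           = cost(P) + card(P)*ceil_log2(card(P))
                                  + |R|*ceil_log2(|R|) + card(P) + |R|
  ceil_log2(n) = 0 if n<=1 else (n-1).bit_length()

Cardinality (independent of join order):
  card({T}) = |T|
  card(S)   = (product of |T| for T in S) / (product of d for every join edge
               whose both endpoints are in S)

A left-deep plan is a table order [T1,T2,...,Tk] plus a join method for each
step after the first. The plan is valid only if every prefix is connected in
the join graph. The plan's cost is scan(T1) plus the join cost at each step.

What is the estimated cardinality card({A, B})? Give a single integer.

7200

Tables in S: A(300), B(120)
Edges inside S: A-B(d=5)
numerator = 300 * 120 = 36000
denominator = 5 = 5
card(S) = 36000 / 5 = 7200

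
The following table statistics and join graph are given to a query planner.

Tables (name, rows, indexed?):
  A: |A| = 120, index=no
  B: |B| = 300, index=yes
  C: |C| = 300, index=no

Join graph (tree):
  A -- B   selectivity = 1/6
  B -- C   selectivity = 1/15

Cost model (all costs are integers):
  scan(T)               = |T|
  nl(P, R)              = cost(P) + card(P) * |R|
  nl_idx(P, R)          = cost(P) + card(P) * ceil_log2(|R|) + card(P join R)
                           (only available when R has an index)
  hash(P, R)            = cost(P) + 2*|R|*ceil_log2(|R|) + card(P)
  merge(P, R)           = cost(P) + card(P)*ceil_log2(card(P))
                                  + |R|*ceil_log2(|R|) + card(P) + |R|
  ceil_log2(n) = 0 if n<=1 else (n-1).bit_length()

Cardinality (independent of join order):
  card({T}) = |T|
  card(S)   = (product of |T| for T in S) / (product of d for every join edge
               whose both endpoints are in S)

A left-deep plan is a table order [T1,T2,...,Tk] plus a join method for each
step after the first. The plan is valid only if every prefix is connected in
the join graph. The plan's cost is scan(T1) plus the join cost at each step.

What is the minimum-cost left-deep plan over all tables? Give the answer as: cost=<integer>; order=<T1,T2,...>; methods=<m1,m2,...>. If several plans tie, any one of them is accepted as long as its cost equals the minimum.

Selinger DP (subsets sized 1..n):
  {A}: scan cost=120, card=120
  {B}: scan cost=300, card=300
  {C}: scan cost=300, card=300
  {AB}: card=6000; try (A,hash)→2280, (B,merge)→4080, (A,merge)→4260, (B,hash)→5640, (B,nl_idx)→7200, (B,nl)→36120 …(+1); best=2280 via (A,hash)
  {BC}: card=6000; try (C,hash)→6000, (B,hash)→6000, (C,merge)→6300, (B,merge)→6300, (B,nl_idx)→9000, (C,nl)→90300 …(+1); best=6000 via (C,hash)
  {ABC}: card=120000; try (C,hash)→13680, (A,hash)→13680, (C,merge)→89280, (A,merge)→90960, (A,nl)→726000, (C,nl)→1802280; best=13680 via (C,hash)

cost=13680; order=B,A,C; methods=hash,hash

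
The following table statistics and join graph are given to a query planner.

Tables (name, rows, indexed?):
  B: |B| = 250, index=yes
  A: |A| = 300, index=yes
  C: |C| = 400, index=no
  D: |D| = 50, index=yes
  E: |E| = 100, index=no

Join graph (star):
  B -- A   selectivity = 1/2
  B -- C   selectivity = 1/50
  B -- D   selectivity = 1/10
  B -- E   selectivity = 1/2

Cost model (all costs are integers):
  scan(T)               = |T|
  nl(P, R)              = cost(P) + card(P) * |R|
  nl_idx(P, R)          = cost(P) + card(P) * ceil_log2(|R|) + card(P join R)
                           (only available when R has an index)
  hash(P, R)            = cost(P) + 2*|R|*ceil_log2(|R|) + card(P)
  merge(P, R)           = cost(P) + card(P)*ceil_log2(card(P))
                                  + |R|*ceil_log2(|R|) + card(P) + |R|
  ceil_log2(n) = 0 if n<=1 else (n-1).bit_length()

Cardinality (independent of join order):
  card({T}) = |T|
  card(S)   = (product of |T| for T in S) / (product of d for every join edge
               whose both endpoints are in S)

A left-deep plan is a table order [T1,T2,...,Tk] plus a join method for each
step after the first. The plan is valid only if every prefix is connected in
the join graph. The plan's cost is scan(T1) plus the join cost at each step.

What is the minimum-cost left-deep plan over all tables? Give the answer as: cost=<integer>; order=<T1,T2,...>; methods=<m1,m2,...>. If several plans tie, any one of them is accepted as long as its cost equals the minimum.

Selinger DP (subsets sized 1..n):
  {B}: scan cost=250, card=250
  {A}: scan cost=300, card=300
  {C}: scan cost=400, card=400
  {D}: scan cost=50, card=50
  {E}: scan cost=100, card=100
  {AB}: card=37500; try (B,hash)→4600, (A,merge)→5500, (B,merge)→5550, (A,hash)→5900, (A,nl_idx)→40000, (B,nl_idx)→40200 …(+2); best=4600 via (B,hash)
  {BC}: card=2000; try (B,hash)→4800, (B,nl_idx)→5600, (C,merge)→6500, (B,merge)→6650, (C,hash)→7700, (C,nl)→100250 …(+1); best=4800 via (B,hash)
  {BD}: card=1250; try (D,hash)→1100, (B,nl_idx)→1700, (B,merge)→2650, (D,merge)→2850, (D,nl_idx)→3000, (B,hash)→4100 …(+2); best=1100 via (D,hash)
  {BE}: card=12500; try (E,hash)→1900, (B,merge)→3150, (E,merge)→3300, (B,hash)→4200, (B,nl_idx)→13400, (B,nl)→25100 …(+1); best=1900 via (E,hash)
  {ABC}: card=300000; try (A,hash)→12200, (A,merge)→31800, (C,hash)→49300, (A,nl_idx)→322800, (A,nl)→604800, (C,merge)→646100 …(+1); best=12200 via (A,hash)
  {ABD}: card=187500; try (A,hash)→7750, (A,merge)→19100, (D,hash)→42700, (A,nl_idx)→199850, (A,nl)→376100, (D,nl_idx)→417100 …(+2); best=7750 via (A,hash)
  {ABE}: card=1875000; try (A,hash)→19800, (E,hash)→43500, (A,merge)→192400, (E,merge)→642900, (A,nl_idx)→1989400, (A,nl)→3751900 …(+1); best=19800 via (A,hash)
  {BCD}: card=10000; try (D,hash)→7400, (C,hash)→9550, (C,merge)→20100, (D,nl_idx)→26800, (D,merge)→29150, (D,nl)→104800 …(+1); best=7400 via (D,hash)
  {BCE}: card=100000; try (E,hash)→8200, (C,hash)→21600, (E,merge)→29600, (C,merge)→193400, (E,nl)→204800, (C,nl)→5001900; best=8200 via (E,hash)
  {BDE}: card=62500; try (E,hash)→3750, (D,hash)→15000, (E,merge)→16900, (E,nl)→126100, (D,nl_idx)→139400, (D,merge)→189750 …(+1); best=3750 via (E,hash)
  {ABCD}: card=1500000; try (A,hash)→22800, (A,merge)→160400, (C,hash)→202450, (D,hash)→312800, (A,nl_idx)→1597400, (A,nl)→3007400 …(+5); best=22800 via (A,hash)
  {ABCE}: card=15000000; try (A,hash)→113600, (E,hash)→313600, (A,merge)→1811200, (C,hash)→1902000, (E,merge)→6013000, (A,nl_idx)→15908200 …(+4); best=113600 via (A,hash)
  {ABDE}: card=9375000; try (A,hash)→71650, (E,hash)→196650, (A,merge)→1069250, (D,hash)→1895400, (E,merge)→3571050, (A,nl_idx)→9941250 …(+5); best=71650 via (A,hash)
  {BCDE}: card=500000; try (E,hash)→18800, (C,hash)→73450, (D,hash)→108800, (E,merge)→158200, (E,nl)→1007400, (C,merge)→1070250 …(+4); best=18800 via (E,hash)
  {ABCDE}: card=75000000; try (A,hash)→524200, (E,hash)→1524200, (C,hash)→9453850, (A,merge)→10021800, (D,hash)→15114200, (E,merge)→33023600 …(+8); best=524200 via (A,hash)

cost=524200; order=C,B,D,E,A; methods=hash,hash,hash,hash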